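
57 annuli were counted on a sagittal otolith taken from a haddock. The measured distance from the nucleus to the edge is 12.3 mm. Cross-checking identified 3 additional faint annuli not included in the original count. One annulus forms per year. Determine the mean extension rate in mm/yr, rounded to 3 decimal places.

True annulus count = 57 + 3 = 60.
12.3 mm over 60 years gives 12.3 / 60 ≈ 0.205 mm/yr.

0.205 mm/yr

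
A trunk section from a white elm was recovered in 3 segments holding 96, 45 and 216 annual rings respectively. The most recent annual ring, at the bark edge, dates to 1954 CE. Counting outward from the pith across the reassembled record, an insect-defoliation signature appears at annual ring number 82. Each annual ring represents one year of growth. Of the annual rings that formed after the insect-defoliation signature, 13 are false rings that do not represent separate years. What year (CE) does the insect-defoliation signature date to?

1692 CE

Total annual rings = 96 + 45 + 216 = 357.
357 − 82 = 275 annual rings lie beyond the insect-defoliation signature toward the bark edge.
Removing the 13 false annual rings leaves 275 − 13 = 262 true annual rings beyond the insect-defoliation signature.
The annual ring at the bark edge is 1954 CE, so the insect-defoliation signature dates to 1954 − 262 = 1692 CE.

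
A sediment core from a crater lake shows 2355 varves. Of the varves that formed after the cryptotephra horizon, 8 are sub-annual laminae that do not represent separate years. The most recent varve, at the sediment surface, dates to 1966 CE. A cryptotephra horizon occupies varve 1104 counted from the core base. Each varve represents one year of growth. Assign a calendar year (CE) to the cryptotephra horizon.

The cryptotephra horizon sits at varve 1104 from the core base, so 2355 − 1104 = 1251 varves formed after it.
Excluding 8 false varves: 1251 − 8 = 1243.
The varve at the sediment surface is 1966 CE, so the cryptotephra horizon dates to 1966 − 1243 = 723 CE.

723 CE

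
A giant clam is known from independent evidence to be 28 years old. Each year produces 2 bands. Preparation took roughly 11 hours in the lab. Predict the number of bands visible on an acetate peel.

56 bands

With 2 bands per year, 28 years would produce 28 × 2 = 56 bands.
So 56 bands should be present.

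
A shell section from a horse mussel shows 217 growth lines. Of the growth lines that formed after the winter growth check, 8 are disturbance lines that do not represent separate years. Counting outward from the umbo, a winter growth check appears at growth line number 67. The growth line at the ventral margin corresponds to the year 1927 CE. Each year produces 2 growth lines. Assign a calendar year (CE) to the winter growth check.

217 − 67 = 150 growth lines lie beyond the winter growth check toward the ventral margin.
Removing the 8 false growth lines leaves 150 − 8 = 142 true growth lines beyond the winter growth check.
142 growth lines at 2 per year is 142 / 2 = 71 years.
1927 − 71 = 1856 CE.

1856 CE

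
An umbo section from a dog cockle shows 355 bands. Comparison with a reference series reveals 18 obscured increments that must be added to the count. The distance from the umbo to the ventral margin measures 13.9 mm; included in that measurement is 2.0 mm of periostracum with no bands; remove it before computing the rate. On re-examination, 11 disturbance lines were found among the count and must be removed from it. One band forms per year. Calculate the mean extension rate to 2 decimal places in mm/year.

0.03 mm/year

Correcting the raw count gives 355 − 11 + 18 = 362 true bands.
Net length = 13.9 − 2.0 = 11.9 mm.
Mean rate = 11.9 mm / 362 years ≈ 0.03 mm/year.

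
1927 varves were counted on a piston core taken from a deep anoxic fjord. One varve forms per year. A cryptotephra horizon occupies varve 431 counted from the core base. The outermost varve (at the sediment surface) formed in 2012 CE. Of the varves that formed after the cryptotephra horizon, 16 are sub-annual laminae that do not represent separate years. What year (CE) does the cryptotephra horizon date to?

532 CE

Between varve 431 and the sediment surface there are 1927 − 431 = 1496 varves.
Removing the 16 false varves leaves 1496 − 16 = 1480 true varves beyond the cryptotephra horizon.
2012 − 1480 = 532 CE.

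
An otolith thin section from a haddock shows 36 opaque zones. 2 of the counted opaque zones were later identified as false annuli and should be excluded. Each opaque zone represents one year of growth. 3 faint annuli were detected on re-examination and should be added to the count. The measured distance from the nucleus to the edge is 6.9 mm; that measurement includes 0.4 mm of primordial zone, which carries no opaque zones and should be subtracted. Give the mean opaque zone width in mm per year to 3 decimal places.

True opaque zone count = 36 − 2 + 3 = 37.
The growth record spans 6.9 − 0.4 = 6.5 mm.
Mean rate = 6.5 mm / 37 years ≈ 0.176 mm per year.

0.176 mm per year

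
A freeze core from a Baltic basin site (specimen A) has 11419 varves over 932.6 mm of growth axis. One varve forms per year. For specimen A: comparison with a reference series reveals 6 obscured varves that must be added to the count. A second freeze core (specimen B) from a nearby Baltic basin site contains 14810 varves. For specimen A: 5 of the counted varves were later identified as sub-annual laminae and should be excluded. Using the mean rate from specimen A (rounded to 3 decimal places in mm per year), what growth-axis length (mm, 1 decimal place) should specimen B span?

1214.4 mm

Specimen A: adjusted count: 11419 − 5 + 6 = 11420 varves.
A: Extension rate ≈ 932.6 / 11420 = 0.082 mm/yr.
For B, 0.082 mm/year × 14810 years = 1214.4 mm.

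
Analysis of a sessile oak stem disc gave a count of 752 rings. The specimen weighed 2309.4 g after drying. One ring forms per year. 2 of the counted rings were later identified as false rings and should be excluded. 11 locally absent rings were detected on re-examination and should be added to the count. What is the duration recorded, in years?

761 years

After corrections the count is 752 − 2 + 11 = 761 rings.
At one ring per year, that is 761 years.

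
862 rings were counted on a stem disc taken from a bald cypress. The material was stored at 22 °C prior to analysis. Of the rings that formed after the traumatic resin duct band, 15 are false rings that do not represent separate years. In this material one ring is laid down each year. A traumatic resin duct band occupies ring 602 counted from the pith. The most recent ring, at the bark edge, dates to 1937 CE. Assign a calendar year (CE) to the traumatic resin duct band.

1692 CE

Between ring 602 and the bark edge there are 862 − 602 = 260 rings.
260 − 15 false = 245 true rings after the traumatic resin duct band.
The ring at the bark edge is 1937 CE, so the traumatic resin duct band dates to 1937 − 245 = 1692 CE.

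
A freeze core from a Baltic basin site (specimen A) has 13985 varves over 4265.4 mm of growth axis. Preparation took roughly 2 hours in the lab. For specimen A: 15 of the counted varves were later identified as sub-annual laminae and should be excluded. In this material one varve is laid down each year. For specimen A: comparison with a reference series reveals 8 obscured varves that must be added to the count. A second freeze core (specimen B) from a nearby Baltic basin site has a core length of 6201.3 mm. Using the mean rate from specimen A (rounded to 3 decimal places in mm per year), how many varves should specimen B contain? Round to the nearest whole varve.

Specimen A: after corrections the count is 13985 − 15 + 8 = 13978 varves.
A: 4265.4 mm over 13978 years gives 4265.4 / 13978 ≈ 0.305 mm/year.
B spans 6201.3 / 0.305 = 20332.13 years ≈ 20332 varves.

20332 varves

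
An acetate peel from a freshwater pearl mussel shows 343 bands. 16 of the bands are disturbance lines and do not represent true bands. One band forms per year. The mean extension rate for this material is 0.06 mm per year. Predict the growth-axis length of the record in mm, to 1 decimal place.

After corrections the count is 343 − 16 = 327 bands.
Predicted length = 0.06 mm/year × 327 years = 19.6 mm.

19.6 mm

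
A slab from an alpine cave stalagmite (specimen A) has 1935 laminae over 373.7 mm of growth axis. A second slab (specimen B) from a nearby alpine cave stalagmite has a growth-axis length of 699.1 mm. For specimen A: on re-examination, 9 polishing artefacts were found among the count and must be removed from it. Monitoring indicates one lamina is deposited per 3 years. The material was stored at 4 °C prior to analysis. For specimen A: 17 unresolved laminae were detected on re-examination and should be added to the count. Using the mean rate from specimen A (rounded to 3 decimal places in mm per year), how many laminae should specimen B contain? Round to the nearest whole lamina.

3641 laminae

Specimen A: true lamina count = 1935 − 9 + 17 = 1943.
Specimen A: at 3 years per lamina, 1943 × 3 = 5829 years.
A: Extension rate ≈ 373.7 / 5829 = 0.064 mm/year.
For B, 699.1 / 0.064 = 10923.44 years; at 3 years per lamina that is 10923.44 / 3 ≈ 3641 laminae.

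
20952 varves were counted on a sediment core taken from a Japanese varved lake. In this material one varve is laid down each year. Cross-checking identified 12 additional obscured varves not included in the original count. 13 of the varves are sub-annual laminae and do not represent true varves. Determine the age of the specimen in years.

20951 years

True varve count = 20952 − 13 + 12 = 20951.
At one varve per year, that is 20951 years.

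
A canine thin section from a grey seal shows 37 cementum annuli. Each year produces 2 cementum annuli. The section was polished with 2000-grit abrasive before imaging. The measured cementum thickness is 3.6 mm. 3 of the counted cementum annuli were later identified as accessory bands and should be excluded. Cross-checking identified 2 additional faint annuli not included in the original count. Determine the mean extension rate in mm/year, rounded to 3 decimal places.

0.200 mm/year

Correcting the raw count gives 37 − 3 + 2 = 36 true cementum annuli.
Dividing by 2 cementum annuli per year: 36 / 2 = 18 years.
Extension rate ≈ 3.6 / 18 = 0.200 mm/year.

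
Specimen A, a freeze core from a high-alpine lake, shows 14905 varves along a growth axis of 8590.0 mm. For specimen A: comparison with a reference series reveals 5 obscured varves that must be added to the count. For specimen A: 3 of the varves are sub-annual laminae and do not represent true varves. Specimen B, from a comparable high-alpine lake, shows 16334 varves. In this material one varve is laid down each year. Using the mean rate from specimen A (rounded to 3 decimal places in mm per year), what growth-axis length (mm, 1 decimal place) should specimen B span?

Specimen A: correcting the raw count gives 14905 − 3 + 5 = 14907 true varves.
A: Mean rate = 8590.0 mm / 14907 years ≈ 0.576 mm per year.
B's length ≈ 0.576 × 16334 = 9408.4 mm.

9408.4 mm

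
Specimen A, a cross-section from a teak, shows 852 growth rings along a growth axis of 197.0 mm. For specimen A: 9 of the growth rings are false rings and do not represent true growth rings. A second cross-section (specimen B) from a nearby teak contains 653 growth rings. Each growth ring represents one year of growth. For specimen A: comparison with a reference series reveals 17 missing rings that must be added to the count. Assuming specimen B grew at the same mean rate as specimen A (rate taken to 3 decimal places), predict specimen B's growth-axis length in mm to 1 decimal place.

149.5 mm

Specimen A: after corrections the count is 852 − 9 + 17 = 860 growth rings.
A: Mean rate = 197.0 mm / 860 years ≈ 0.229 mm/year.
Length of B = 0.229 × 653 = 149.5 mm.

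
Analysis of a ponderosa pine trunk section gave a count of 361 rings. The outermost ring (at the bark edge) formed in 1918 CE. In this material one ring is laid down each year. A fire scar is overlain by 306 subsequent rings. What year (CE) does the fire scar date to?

1612 CE

306 rings post-date the fire scar.
1918 − 306 = 1612 CE.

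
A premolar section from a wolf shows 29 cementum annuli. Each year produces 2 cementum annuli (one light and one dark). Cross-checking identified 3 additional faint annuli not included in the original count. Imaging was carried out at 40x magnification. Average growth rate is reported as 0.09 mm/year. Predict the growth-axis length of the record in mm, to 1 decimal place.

After corrections the count is 29 + 3 = 32 cementum annuli.
Dividing by 2 cementum annuli per year: 32 / 2 = 16 years.
16 years at 0.09 mm/year gives 0.09 × 16 = 1.4 mm.

1.4 mm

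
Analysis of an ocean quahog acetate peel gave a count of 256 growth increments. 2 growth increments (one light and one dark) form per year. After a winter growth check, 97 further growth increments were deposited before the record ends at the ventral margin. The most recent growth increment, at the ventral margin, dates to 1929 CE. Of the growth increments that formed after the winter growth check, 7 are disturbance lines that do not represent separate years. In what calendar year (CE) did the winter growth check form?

1884 CE

97 growth increments post-date the winter growth check.
97 − 7 false = 90 true growth increments after the winter growth check.
90 growth increments at 2 per year is 90 / 2 = 45 years.
The growth increment at the ventral margin is 1929 CE, so the winter growth check dates to 1929 − 45 = 1884 CE.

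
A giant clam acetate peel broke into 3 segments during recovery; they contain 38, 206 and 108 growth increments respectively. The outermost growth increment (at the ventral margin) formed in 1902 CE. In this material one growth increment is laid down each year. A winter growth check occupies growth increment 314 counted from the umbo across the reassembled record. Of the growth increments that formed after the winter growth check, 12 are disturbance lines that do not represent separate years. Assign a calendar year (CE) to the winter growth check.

Total growth increments = 38 + 206 + 108 = 352.
The winter growth check sits at growth increment 314 from the umbo, so 352 − 314 = 38 growth increments formed after it.
Removing the 12 false growth increments leaves 38 − 12 = 26 true growth increments beyond the winter growth check.
The growth increment at the ventral margin is 1902 CE, so the winter growth check dates to 1902 − 26 = 1876 CE.

1876 CE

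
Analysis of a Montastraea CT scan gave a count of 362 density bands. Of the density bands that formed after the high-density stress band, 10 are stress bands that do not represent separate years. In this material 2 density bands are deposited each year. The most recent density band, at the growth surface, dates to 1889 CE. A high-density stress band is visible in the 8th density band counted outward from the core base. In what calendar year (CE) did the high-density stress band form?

1717 CE

Between density band 8 and the growth surface there are 362 − 8 = 354 density bands.
Removing the 10 false density bands leaves 354 − 10 = 344 true density bands beyond the high-density stress band.
Dividing by 2 density bands per year: 344 / 2 = 172 years.
Counting back 172 years from 1889 CE places the high-density stress band in 1889 − 172 = 1717 CE.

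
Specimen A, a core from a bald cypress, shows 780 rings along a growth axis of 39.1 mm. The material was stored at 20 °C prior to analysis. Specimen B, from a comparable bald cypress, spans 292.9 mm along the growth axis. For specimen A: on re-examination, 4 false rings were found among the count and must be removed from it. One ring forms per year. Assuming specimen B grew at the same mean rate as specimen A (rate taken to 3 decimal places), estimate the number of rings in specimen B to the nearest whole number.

5858 rings

Specimen A: true ring count = 780 − 4 = 776.
A: Mean rate = 39.1 mm / 776 years ≈ 0.050 mm/year.
Specimen B: 292.9 mm / 0.050 mm per year = 5858.00 years ≈ 5858 rings.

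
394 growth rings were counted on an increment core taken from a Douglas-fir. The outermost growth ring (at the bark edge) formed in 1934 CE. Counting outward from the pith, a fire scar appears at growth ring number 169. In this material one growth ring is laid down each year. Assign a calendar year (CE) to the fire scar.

1709 CE

The fire scar sits at growth ring 169 from the pith, so 394 − 169 = 225 growth rings formed after it.
The growth ring at the bark edge is 1934 CE, so the fire scar dates to 1934 − 225 = 1709 CE.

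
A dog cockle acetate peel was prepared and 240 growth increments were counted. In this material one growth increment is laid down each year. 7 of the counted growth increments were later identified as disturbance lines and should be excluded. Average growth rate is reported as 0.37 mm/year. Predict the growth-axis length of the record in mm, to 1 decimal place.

86.2 mm

After corrections the count is 240 − 7 = 233 growth increments.
Length ≈ 0.37 × 233 = 86.2 mm.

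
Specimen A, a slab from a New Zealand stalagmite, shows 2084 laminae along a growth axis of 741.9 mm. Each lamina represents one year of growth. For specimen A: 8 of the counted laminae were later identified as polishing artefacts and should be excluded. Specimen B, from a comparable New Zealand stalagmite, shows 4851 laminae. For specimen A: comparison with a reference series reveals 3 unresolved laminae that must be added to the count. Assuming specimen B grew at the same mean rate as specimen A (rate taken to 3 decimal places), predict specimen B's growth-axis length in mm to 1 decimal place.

1731.8 mm

Specimen A: adjusted count: 2084 − 8 + 3 = 2079 laminae.
A: Extension rate ≈ 741.9 / 2079 = 0.357 mm per year.
B's length ≈ 0.357 × 4851 = 1731.8 mm.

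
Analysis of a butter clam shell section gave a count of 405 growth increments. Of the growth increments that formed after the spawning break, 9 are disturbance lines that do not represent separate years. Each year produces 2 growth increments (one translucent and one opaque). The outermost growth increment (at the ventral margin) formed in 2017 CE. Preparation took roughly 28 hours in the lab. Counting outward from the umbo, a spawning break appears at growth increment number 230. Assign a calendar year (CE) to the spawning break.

1934 CE

Between growth increment 230 and the ventral margin there are 405 − 230 = 175 growth increments.
Excluding 9 false growth increments: 175 − 9 = 166.
Dividing by 2 growth increments per year: 166 / 2 = 83 years.
2017 − 83 = 1934 CE.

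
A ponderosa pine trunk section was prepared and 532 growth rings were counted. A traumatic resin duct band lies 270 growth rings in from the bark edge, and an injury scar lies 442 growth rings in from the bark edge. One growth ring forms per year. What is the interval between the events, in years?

172 years

Separation: 442 − 270 = 172 growth rings.
That is 172 years at one growth ring per year.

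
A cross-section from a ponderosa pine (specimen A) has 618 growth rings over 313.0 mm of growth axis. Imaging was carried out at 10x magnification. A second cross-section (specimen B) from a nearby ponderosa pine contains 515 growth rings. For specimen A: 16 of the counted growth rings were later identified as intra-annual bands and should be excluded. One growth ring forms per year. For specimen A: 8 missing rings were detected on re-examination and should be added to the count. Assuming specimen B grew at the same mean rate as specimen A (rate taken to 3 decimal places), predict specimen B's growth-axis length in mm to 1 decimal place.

264.2 mm

Specimen A: adjusted count: 618 − 16 + 8 = 610 growth rings.
A: 313.0 mm over 610 years gives 313.0 / 610 ≈ 0.513 mm per year.
For B, 0.513 mm/year × 515 years = 264.2 mm.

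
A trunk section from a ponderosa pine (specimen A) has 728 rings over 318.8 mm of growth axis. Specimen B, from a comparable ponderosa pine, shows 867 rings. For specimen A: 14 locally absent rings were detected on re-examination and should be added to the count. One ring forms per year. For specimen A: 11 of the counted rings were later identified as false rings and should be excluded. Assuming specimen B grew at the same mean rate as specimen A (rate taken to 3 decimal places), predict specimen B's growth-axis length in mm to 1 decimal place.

378.0 mm

Specimen A: adjusted count: 728 − 11 + 14 = 731 rings.
A: 318.8 mm over 731 years gives 318.8 / 731 ≈ 0.436 mm per year.
For B, 0.436 mm/year × 867 years = 378.0 mm.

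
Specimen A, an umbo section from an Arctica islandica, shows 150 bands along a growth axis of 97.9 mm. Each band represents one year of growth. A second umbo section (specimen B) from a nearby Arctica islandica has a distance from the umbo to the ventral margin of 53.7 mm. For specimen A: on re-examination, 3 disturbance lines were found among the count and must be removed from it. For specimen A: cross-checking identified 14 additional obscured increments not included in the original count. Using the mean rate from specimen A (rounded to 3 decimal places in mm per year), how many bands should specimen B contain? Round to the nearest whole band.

88 bands

Specimen A: after corrections the count is 150 − 3 + 14 = 161 bands.
A: Extension rate ≈ 97.9 / 161 = 0.608 mm/yr.
For B, 53.7 / 0.608 = 88.32 years ≈ 88 bands.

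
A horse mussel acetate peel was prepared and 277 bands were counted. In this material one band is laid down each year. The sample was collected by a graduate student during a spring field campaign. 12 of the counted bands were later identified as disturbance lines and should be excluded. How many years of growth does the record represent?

After corrections the count is 277 − 12 = 265 bands.
One band per year makes the duration 265 years.

265 yr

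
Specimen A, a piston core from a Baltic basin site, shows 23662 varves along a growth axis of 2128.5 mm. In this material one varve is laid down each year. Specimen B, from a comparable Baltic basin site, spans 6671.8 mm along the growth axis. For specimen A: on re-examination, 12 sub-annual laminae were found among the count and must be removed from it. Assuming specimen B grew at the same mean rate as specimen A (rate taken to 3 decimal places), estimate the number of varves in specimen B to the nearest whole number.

Specimen A: true varve count = 23662 − 12 = 23650.
A: 2128.5 mm over 23650 years gives 2128.5 / 23650 ≈ 0.090 mm/year.
Specimen B: 6671.8 mm / 0.090 mm per year = 74131.11 years ≈ 74131 varves.

74131 varves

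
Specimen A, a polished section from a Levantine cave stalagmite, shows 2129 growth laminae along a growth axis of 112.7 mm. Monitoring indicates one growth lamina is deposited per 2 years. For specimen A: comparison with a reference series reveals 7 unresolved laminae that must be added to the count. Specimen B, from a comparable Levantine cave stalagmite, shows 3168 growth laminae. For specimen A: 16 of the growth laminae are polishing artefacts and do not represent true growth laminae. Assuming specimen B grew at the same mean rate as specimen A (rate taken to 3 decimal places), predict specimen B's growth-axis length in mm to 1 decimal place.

171.1 mm

Specimen A: correcting the raw count gives 2129 − 16 + 7 = 2120 true growth laminae.
Specimen A: at 2 years per growth lamina, 2120 × 2 = 4240 years.
A: Extension rate ≈ 112.7 / 4240 = 0.027 mm/yr.
Specimen B: at 2 years per growth lamina, 3168 × 2 = 6336 years. Length of B = 0.027 × 6336 = 171.1 mm.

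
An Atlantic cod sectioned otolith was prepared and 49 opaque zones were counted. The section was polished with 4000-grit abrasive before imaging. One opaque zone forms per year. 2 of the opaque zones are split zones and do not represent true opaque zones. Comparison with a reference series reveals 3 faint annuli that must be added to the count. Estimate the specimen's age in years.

50 years

True opaque zone count = 49 − 2 + 3 = 50.
At one opaque zone per year, that is 50 years.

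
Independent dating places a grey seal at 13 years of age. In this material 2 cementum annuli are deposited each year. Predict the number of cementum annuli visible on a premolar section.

With 2 cementum annuli per year, 13 years would produce 13 × 2 = 26 cementum annuli.
So 26 cementum annuli should be present.

26 cementum annuli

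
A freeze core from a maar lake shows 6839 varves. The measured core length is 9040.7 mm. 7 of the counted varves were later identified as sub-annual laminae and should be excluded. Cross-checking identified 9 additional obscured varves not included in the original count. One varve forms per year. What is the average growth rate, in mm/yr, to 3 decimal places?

1.322 mm/yr

Correcting the raw count gives 6839 − 7 + 9 = 6841 true varves.
9040.7 mm over 6841 years gives 9040.7 / 6841 ≈ 1.322 mm/yr.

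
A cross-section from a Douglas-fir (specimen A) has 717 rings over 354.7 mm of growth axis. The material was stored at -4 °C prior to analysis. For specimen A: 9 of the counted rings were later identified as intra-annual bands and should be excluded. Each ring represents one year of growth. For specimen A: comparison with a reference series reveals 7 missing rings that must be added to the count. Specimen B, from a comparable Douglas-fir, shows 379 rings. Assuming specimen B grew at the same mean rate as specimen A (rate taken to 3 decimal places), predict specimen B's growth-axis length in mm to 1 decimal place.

188.0 mm

Specimen A: adjusted count: 717 − 9 + 7 = 715 rings.
A: Extension rate ≈ 354.7 / 715 = 0.496 mm/yr.
For B, 0.496 mm/year × 379 years = 188.0 mm.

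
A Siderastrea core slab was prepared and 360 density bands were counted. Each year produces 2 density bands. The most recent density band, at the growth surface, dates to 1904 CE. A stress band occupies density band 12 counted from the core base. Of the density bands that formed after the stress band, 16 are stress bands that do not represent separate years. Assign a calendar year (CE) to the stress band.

1738 CE

360 − 12 = 348 density bands lie beyond the stress band toward the growth surface.
348 − 16 false = 332 true density bands after the stress band.
Dividing by 2 density bands per year: 332 / 2 = 166 years.
Counting back 166 years from 1904 CE places the stress band in 1904 − 166 = 1738 CE.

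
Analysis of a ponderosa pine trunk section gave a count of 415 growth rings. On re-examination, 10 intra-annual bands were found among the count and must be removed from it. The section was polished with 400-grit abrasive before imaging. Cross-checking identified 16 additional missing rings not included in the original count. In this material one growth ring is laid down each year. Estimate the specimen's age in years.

After corrections the count is 415 − 10 + 16 = 421 growth rings.
With a one-to-one growth ring periodicity this is 421 years.

421 yr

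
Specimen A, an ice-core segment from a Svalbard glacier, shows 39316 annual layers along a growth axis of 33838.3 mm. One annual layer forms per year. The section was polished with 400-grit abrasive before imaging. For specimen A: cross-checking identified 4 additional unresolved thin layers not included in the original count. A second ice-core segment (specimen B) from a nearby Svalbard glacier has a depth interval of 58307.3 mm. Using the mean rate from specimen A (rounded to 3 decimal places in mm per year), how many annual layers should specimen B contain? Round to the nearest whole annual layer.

Specimen A: correcting the raw count gives 39316 + 4 = 39320 true annual layers.
A: Extension rate ≈ 33838.3 / 39320 = 0.861 mm per year.
B spans 58307.3 / 0.861 = 67720.44 years ≈ 67720 annual layers.

67720 annual layers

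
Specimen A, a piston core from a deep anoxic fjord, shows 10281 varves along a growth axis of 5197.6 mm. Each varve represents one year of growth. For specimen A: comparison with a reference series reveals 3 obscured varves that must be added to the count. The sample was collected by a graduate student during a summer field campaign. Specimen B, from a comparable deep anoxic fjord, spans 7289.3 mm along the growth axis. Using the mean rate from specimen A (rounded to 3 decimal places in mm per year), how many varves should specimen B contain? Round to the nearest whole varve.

Specimen A: correcting the raw count gives 10281 + 3 = 10284 true varves.
A: Mean rate = 5197.6 mm / 10284 years ≈ 0.505 mm/yr.
Specimen B: 7289.3 mm / 0.505 mm per year = 14434.26 years ≈ 14434 varves.

14434 varves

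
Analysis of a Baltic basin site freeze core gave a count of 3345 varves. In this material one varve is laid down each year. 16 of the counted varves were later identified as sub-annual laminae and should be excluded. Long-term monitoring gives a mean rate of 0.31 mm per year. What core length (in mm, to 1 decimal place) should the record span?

1032.0 mm

Correcting the raw count gives 3345 − 16 = 3329 true varves.
Length ≈ 0.31 × 3329 = 1032.0 mm.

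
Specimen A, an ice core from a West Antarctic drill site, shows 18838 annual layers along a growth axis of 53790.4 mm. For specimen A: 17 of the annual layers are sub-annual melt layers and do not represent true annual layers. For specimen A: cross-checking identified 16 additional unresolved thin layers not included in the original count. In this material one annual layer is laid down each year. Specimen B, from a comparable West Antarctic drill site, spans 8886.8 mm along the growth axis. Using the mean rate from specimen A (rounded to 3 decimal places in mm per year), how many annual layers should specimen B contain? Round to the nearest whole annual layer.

3112 annual layers

Specimen A: true annual layer count = 18838 − 17 + 16 = 18837.
A: Extension rate ≈ 53790.4 / 18837 = 2.856 mm per year.
For B, 8886.8 / 2.856 = 3111.62 years ≈ 3112 annual layers.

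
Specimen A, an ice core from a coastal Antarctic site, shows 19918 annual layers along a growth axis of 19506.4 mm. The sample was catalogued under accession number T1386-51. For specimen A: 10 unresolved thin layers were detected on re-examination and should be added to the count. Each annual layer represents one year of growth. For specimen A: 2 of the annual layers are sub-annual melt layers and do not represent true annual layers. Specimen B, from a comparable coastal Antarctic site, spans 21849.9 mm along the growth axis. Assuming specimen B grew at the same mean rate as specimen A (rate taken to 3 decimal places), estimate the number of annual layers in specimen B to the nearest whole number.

22319 annual layers

Specimen A: correcting the raw count gives 19918 − 2 + 10 = 19926 true annual layers.
A: 19506.4 mm over 19926 years gives 19506.4 / 19926 ≈ 0.979 mm per year.
For B, 21849.9 / 0.979 = 22318.59 years ≈ 22319 annual layers.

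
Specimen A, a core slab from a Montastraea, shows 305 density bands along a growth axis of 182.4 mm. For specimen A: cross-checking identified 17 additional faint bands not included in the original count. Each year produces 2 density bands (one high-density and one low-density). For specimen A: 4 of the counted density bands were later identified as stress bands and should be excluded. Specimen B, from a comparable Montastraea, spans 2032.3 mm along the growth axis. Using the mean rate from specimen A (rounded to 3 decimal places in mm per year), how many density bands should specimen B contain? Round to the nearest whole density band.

3544 density bands

Specimen A: adjusted count: 305 − 4 + 17 = 318 density bands.
Specimen A: dividing by 2 density bands per year: 318 / 2 = 159 years.
A: Extension rate ≈ 182.4 / 159 = 1.147 mm per year.
B spans 2032.3 / 1.147 = 1771.84 years; at 2 density bands per year that is 1771.84 × 2 ≈ 3544 density bands.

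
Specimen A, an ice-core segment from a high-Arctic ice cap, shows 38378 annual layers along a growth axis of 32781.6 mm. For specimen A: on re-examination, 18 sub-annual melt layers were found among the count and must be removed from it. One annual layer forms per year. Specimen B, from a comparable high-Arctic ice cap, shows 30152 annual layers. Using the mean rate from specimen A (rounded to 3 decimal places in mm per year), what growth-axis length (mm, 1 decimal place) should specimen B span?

Specimen A: true annual layer count = 38378 − 18 = 38360.
A: Extension rate ≈ 32781.6 / 38360 = 0.855 mm/year.
Length of B = 0.855 × 30152 = 25780.0 mm.

25780.0 mm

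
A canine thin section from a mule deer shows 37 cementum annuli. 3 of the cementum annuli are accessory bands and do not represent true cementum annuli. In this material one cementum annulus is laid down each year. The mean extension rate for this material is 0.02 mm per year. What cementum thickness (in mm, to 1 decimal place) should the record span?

0.7 mm

After corrections the count is 37 − 3 = 34 cementum annuli.
Predicted length = 0.02 mm/year × 34 years = 0.7 mm.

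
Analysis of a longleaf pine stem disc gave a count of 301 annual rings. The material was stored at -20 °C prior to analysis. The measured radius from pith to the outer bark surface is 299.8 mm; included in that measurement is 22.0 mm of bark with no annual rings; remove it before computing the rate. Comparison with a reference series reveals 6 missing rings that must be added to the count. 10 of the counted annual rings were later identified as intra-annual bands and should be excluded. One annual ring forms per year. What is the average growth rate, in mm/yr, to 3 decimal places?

True annual ring count = 301 − 10 + 6 = 297.
Net length = 299.8 − 22.0 = 277.8 mm.
Mean rate = 277.8 mm / 297 years ≈ 0.935 mm/yr.

0.935 mm/yr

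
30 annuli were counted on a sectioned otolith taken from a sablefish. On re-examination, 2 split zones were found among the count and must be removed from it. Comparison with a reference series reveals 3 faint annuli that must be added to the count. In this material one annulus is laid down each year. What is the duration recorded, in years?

True annulus count = 30 − 2 + 3 = 31.
At one annulus per year, that is 31 years.

31 years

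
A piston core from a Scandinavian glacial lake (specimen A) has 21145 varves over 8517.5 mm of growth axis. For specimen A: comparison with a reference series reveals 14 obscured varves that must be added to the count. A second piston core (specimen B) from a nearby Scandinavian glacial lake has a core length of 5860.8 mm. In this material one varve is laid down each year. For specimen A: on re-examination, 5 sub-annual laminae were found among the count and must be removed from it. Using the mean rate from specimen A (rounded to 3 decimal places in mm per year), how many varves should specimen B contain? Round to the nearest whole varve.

Specimen A: adjusted count: 21145 − 5 + 14 = 21154 varves.
A: Extension rate ≈ 8517.5 / 21154 = 0.403 mm per year.
For B, 5860.8 / 0.403 = 14542.93 years ≈ 14543 varves.

14543 varves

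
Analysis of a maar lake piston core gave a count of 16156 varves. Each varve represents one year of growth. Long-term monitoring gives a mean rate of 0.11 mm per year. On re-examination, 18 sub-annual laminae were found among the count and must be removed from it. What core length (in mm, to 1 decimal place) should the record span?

After corrections the count is 16156 − 18 = 16138 varves.
Length ≈ 0.11 × 16138 = 1775.2 mm.

1775.2 mm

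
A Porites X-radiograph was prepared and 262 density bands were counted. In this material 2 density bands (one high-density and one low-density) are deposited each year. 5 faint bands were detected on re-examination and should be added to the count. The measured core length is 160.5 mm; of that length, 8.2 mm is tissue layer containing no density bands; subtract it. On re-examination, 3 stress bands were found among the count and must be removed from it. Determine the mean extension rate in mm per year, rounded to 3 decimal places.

Correcting the raw count gives 262 − 3 + 5 = 264 true density bands.
264 density bands at 2 per year is 264 / 2 = 132 years.
The growth record spans 160.5 − 8.2 = 152.3 mm.
Mean rate = 152.3 mm / 132 years ≈ 1.154 mm per year.

1.154 mm per year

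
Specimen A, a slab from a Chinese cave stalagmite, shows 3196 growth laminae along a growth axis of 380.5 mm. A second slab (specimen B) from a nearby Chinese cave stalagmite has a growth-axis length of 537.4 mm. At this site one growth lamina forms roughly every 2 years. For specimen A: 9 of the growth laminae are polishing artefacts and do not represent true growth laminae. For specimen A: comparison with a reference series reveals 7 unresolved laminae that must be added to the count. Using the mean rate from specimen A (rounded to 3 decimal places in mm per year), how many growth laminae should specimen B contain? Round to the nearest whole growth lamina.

4478 growth laminae

Specimen A: true growth lamina count = 3196 − 9 + 7 = 3194.
Specimen A: 3194 growth laminae at 2 years each span 3194 × 2 = 6388 years.
A: Mean rate = 380.5 mm / 6388 years ≈ 0.060 mm per year.
For B, 537.4 / 0.060 = 8956.67 years; at 2 years per growth lamina that is 8956.67 / 2 ≈ 4478 growth laminae.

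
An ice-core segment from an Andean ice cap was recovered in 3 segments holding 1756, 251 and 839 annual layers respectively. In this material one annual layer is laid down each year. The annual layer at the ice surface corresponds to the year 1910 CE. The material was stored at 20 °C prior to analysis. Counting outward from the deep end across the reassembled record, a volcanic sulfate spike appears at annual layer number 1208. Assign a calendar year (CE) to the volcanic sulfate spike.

Total annual layers = 1756 + 251 + 839 = 2846.
2846 − 1208 = 1638 annual layers lie beyond the volcanic sulfate spike toward the ice surface.
The annual layer at the ice surface is 1910 CE, so the volcanic sulfate spike dates to 1910 − 1638 = 272 CE.

272 CE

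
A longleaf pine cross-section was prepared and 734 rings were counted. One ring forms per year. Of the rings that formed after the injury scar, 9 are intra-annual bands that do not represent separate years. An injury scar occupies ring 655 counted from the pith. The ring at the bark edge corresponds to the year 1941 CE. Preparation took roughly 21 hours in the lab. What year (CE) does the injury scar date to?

Between ring 655 and the bark edge there are 734 − 655 = 79 rings.
79 − 9 false = 70 true rings after the injury scar.
1941 − 70 = 1871 CE.

1871 CE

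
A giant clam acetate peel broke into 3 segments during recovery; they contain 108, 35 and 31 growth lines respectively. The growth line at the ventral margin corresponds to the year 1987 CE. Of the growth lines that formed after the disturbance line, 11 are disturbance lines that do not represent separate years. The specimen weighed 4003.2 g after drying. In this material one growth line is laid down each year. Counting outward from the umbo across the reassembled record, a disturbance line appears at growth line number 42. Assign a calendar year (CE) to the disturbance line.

Total growth lines = 108 + 35 + 31 = 174.
174 − 42 = 132 growth lines lie beyond the disturbance line toward the ventral margin.
132 − 11 false = 121 true growth lines after the disturbance line.
Counting back 121 years from 1987 CE places the disturbance line in 1987 − 121 = 1866 CE.

1866 CE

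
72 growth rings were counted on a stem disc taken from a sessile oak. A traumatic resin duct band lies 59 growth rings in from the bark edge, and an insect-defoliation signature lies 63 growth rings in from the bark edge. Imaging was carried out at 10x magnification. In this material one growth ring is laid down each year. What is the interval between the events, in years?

4 years

63 − 59 = 4 growth rings lie between the two events.
One growth ring per year makes the interval 4 years.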